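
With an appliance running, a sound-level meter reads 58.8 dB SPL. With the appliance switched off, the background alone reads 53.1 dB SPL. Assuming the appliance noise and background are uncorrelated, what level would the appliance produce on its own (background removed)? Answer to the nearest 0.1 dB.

57.4 dB SPL

Background correction is a power subtraction:
L_src = 10·log₁₀(10^(58.8/10) − 10^(53.1/10)) = 10·log₁₀(554400) = 57.4 dB SPL.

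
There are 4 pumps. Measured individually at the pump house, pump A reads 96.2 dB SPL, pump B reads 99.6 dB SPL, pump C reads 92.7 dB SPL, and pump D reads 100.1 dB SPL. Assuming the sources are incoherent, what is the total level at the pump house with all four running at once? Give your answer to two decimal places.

104.05 dB SPL

Add the sources as powers (linear), then convert back to dB:
L_total = 10·log₁₀(10^(96.2/10) + 10^(99.6/10) + 10^(92.7/10) + 10^(100.1/10)) = 10·log₁₀(25384000000) = 104.05 dB SPL.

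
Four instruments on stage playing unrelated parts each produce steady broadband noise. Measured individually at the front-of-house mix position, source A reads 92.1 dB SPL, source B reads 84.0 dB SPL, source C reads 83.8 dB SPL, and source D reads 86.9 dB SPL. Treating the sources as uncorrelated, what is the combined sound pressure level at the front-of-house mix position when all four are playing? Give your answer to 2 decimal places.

94.15 dB SPL

Uncorrelated sources add in intensity (power), not in dB.
L_total = 10·log₁₀(10^(92.1/10) + 10^(84.0/10) + 10^(83.8/10) + 10^(86.9/10)) = 10·log₁₀(2603000000) = 94.15 dB SPL.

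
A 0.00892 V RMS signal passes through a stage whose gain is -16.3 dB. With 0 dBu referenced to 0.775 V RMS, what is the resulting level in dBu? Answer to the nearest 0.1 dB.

-55.1 dBu

Input level: 20·log₁₀(0.00892/0.775) = -38.78 dBu.
Output: -38.78 − 16.3 = -55.1 dBu.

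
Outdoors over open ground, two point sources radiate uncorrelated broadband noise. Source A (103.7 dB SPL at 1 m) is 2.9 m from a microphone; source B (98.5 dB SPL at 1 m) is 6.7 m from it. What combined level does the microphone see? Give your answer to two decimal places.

94.69 dB SPL

At the listener: L_A = 103.7 − 20·log₁₀(2.9) = 94.452 dB; L_B = 98.5 − 20·log₁₀(6.7) = 81.979 dB.
Combined: 10·log₁₀(10^(94.452/10)+10^(81.979/10)) = 94.69 dB SPL.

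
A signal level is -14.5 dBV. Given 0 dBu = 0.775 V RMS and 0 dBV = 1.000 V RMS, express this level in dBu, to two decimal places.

The offset between the scales is 20·log₁₀(0.775/1.000) = −2.214 dB.
So dBu = -14.5 + 2.214 = -12.29 dBu.

-12.29 dBu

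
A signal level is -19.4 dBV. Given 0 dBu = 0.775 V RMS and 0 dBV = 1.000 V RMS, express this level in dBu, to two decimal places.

The offset between the scales is 20·log₁₀(0.775/1.000) = −2.214 dB.
So dBu = -19.4 + 2.214 = -17.19 dBu.

-17.19 dBu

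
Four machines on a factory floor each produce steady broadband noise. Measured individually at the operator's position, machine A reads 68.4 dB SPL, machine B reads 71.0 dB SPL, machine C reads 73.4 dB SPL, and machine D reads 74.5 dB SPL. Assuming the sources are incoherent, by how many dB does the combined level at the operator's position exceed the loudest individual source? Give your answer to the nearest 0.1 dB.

Add the sources as powers (linear), then convert back to dB:
L_total = 10·log₁₀(10^(68.4/10) + 10^(71.0/10) + 10^(73.4/10) + 10^(74.5/10)) = 78.42 dB SPL.
Excess over the loudest (74.5 dB): 78.42 − 74.5 = 3.9 dB.

3.9 dB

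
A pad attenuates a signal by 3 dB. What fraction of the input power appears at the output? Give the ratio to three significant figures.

Power ratio = 10^(dB/10).
10^(-3/10) = 10^(-0.3000) = 0.501.

0.501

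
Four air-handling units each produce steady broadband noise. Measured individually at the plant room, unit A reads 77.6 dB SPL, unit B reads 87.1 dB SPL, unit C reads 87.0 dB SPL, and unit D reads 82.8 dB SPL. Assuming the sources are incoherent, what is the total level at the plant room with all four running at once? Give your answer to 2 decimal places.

91.01 dB SPL

Uncorrelated sources add in intensity (power), not in dB.
L_total = 10·log₁₀(10^(77.6/10) + 10^(87.1/10) + 10^(87.0/10) + 10^(82.8/10)) = 10·log₁₀(1262000000) = 91.01 dB SPL.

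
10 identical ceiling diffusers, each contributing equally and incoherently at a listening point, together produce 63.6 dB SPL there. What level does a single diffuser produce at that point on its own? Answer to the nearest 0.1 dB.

10 equal incoherent sources add 10·log₁₀(10) = 10.00 dB over one source.
L_one = 63.6 − 10.00 = 53.6 dB SPL.

53.6 dB SPL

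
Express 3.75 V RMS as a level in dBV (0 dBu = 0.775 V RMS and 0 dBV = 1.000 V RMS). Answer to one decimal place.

dBV = 20·log₁₀(V / 1.000 V).
20·log₁₀(3.75/1.000) = +11.5 dBV.

+11.5 dBV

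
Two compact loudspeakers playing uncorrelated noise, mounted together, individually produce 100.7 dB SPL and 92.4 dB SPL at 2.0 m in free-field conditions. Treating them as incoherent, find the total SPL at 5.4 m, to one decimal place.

Combined at 2.0 m: 10·log₁₀(10^(100.7/10)+10^(92.4/10)) = 101.30 dB SPL.
Then apply −20·log₁₀(5.4/2.0) = -8.63 dB → 92.7 dB SPL.

92.7 dB SPL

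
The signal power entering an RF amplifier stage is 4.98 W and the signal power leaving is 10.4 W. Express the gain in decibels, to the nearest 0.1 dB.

Power is a power quantity, so gain = 10·log₁₀(P_out/P_in).
10·log₁₀(10.4/4.98) = 10·log₁₀(2.088) = 3.2 dB.

3.2 dB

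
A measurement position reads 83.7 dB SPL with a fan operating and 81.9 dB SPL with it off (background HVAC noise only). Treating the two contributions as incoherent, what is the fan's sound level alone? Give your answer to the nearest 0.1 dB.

Subtract intensities: L_src = 10·log₁₀(10^(L_total/10) − 10^(L_bg/10)).
L_src = 10·log₁₀(10^(83.7/10) − 10^(81.9/10)) = 10·log₁₀(79540000) = 79.0 dB SPL.

79.0 dB SPL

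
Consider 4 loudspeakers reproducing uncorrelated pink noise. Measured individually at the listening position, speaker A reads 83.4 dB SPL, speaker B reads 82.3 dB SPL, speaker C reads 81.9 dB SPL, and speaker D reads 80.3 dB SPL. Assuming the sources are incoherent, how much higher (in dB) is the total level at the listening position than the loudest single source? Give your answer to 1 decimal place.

4.7 dB

Incoherent sources sum as intensities:
L_total = 10·log₁₀(10^(83.4/10) + 10^(82.3/10) + 10^(81.9/10) + 10^(80.3/10)) = 88.13 dB SPL.
Excess over the loudest (83.4 dB): 88.13 − 83.4 = 4.7 dB.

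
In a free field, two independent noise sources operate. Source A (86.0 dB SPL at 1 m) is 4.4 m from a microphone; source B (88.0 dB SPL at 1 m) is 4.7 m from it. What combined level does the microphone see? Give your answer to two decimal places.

76.91 dB SPL

At the listener: L_A = 86.0 − 20·log₁₀(4.4) = 73.131 dB; L_B = 88.0 − 20·log₁₀(4.7) = 74.558 dB.
Combined: 10·log₁₀(10^(73.131/10)+10^(74.558/10)) = 76.91 dB SPL.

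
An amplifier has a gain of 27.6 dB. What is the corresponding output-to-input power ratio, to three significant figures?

Power ratio = 10^(dB/10).
10^(27.6/10) = 10^(2.760) = 575.

575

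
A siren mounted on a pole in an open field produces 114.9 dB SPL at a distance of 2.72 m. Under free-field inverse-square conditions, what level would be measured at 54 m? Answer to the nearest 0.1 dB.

Free-field point source: level drops by 20·log₁₀ of the distance ratio.
ΔL = −20·log₁₀(54/2.72) = -25.96 dB, so L₂ = 114.9 + (-25.96) = 88.9 dB SPL.

88.9 dB SPL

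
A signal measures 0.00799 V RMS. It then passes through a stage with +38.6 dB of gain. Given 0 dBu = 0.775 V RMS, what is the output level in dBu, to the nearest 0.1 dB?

Input level: 20·log₁₀(0.00799/0.775) = -39.74 dBu.
Output: -39.74 + 38.6 = -1.1 dBu.

-1.1 dBu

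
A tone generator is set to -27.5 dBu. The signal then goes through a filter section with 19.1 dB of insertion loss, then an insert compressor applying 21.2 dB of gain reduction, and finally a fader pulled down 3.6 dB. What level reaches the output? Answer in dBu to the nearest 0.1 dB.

In dB, series stages simply add:
-27.5 − 19.1 − 21.2 − 3.6 = -71.4 dBu.

-71.4 dBu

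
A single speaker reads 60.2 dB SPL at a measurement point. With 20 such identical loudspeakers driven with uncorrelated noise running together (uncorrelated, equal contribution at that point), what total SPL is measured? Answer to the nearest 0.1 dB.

20 equal incoherent sources raise the level by 10·log₁₀(20) = 13.01 dB.
L_total = 60.2 + 13.01 = 73.2 dB SPL.

73.2 dB SPL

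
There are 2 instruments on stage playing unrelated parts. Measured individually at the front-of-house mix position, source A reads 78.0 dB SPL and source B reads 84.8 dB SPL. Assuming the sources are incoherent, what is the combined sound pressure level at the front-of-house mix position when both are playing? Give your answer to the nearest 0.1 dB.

85.6 dB SPL

Uncorrelated sources add in intensity (power), not in dB.
L_total = 10·log₁₀(10^(78.0/10) + 10^(84.8/10)) = 10·log₁₀(365100000) = 85.6 dB SPL.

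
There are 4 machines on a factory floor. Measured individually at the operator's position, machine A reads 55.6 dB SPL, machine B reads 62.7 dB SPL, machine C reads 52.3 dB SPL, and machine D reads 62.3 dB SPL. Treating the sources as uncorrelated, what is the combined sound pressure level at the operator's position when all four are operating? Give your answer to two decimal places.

66.12 dB SPL

Add the sources as powers (linear), then convert back to dB:
L_total = 10·log₁₀(10^(55.6/10) + 10^(62.7/10) + 10^(52.3/10) + 10^(62.3/10)) = 10·log₁₀(4093000) = 66.12 dB SPL.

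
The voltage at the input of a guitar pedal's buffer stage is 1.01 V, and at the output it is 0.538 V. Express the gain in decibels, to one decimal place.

-5.5 dB

For a voltage ratio, dB = 20·log₁₀(V₂/V₁).
20·log₁₀(0.538/1.01) = 20·log₁₀(0.5327) = -5.5 dB.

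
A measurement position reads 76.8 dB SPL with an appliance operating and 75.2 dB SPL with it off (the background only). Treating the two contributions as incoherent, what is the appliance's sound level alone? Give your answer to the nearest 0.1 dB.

71.7 dB SPL

Subtract intensities: L_src = 10·log₁₀(10^(L_total/10) − 10^(L_bg/10)).
L_src = 10·log₁₀(10^(76.8/10) − 10^(75.2/10)) = 10·log₁₀(14750000) = 71.7 dB SPL.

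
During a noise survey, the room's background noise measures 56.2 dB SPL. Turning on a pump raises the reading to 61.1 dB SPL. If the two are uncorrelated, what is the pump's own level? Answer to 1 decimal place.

Remove the background by subtracting linear intensities:
L_src = 10·log₁₀(10^(61.1/10) − 10^(56.2/10)) = 10·log₁₀(871400) = 59.4 dB SPL.

59.4 dB SPL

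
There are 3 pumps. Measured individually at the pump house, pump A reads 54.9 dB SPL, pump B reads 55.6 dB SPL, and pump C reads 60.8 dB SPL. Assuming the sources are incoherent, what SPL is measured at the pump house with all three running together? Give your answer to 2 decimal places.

Incoherent sources sum as intensities:
L_total = 10·log₁₀(10^(54.9/10) + 10^(55.6/10) + 10^(60.8/10)) = 10·log₁₀(1874000) = 62.73 dB SPL.

62.73 dB SPL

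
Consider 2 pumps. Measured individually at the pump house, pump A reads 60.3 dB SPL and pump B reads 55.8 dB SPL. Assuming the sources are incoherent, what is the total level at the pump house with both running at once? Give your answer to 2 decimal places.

61.62 dB SPL

Incoherent sources sum as intensities:
L_total = 10·log₁₀(10^(60.3/10) + 10^(55.8/10)) = 10·log₁₀(1452000) = 61.62 dB SPL.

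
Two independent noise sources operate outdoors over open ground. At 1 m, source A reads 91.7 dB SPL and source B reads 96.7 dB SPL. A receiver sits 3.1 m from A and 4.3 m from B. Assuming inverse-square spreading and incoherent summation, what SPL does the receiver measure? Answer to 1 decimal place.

86.1 dB SPL

At the listener: L_A = 91.7 − 20·log₁₀(3.1) = 81.87 dB; L_B = 96.7 − 20·log₁₀(4.3) = 84.03 dB.
Combined: 10·log₁₀(10^(81.87/10)+10^(84.03/10)) = 86.1 dB SPL.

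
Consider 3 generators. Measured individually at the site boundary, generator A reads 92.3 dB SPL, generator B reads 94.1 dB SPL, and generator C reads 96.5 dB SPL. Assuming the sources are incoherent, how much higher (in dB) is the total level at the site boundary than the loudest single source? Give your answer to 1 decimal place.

2.9 dB

Add the sources as powers (linear), then convert back to dB:
L_total = 10·log₁₀(10^(92.3/10) + 10^(94.1/10) + 10^(96.5/10)) = 99.41 dB SPL.
Excess over the loudest (96.5 dB): 99.41 − 96.5 = 2.9 dB.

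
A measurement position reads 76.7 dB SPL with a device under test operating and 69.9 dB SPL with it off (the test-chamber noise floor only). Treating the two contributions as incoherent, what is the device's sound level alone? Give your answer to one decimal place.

Remove the background by subtracting linear intensities:
L_src = 10·log₁₀(10^(76.7/10) − 10^(69.9/10)) = 10·log₁₀(37000000) = 75.7 dB SPL.

75.7 dB SPL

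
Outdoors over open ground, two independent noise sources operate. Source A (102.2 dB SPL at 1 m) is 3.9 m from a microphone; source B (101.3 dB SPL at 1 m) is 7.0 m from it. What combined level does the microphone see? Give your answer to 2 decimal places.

At the listener: L_A = 102.2 − 20·log₁₀(3.9) = 90.379 dB; L_B = 101.3 − 20·log₁₀(7.0) = 84.398 dB.
Combined: 10·log₁₀(10^(90.379/10)+10^(84.398/10)) = 91.36 dB SPL.

91.36 dB SPL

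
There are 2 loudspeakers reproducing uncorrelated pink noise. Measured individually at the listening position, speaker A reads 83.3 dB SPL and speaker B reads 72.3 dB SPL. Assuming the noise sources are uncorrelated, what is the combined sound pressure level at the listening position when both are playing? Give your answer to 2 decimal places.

83.63 dB SPL

Add the sources as powers (linear), then convert back to dB:
L_total = 10·log₁₀(10^(83.3/10) + 10^(72.3/10)) = 10·log₁₀(230800000) = 83.63 dB SPL.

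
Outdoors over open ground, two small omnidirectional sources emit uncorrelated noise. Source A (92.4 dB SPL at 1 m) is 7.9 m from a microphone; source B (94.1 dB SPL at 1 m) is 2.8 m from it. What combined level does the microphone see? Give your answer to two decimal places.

At the listener: L_A = 92.4 − 20·log₁₀(7.9) = 74.447 dB; L_B = 94.1 − 20·log₁₀(2.8) = 85.157 dB.
Combined: 10·log₁₀(10^(74.447/10)+10^(85.157/10)) = 85.51 dB SPL.

85.51 dB SPL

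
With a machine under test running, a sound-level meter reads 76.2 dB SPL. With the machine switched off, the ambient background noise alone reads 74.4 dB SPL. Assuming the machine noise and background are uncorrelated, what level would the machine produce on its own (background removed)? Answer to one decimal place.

Background correction is a power subtraction:
L_src = 10·log₁₀(10^(76.2/10) − 10^(74.4/10)) = 10·log₁₀(14140000) = 71.5 dB SPL.

71.5 dB SPL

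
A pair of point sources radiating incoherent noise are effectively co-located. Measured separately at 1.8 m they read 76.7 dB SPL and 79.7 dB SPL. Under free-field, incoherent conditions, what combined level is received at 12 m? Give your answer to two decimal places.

64.99 dB SPL

Combined at 1.8 m: 10·log₁₀(10^(76.7/10)+10^(79.7/10)) = 81.464 dB SPL.
Then apply −20·log₁₀(12/1.8) = -16.478 dB → 64.99 dB SPL.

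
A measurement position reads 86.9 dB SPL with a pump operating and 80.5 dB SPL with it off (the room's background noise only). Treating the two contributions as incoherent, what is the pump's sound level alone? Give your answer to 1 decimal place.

Remove the background by subtracting linear intensities:
L_src = 10·log₁₀(10^(86.9/10) − 10^(80.5/10)) = 10·log₁₀(377600000) = 85.8 dB SPL.

85.8 dB SPL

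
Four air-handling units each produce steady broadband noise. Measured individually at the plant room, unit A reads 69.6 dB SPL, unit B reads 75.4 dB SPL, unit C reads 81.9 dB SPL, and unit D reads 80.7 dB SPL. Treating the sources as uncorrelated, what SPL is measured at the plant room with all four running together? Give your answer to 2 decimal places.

85.00 dB SPL

Incoherent sources sum as intensities:
L_total = 10·log₁₀(10^(69.6/10) + 10^(75.4/10) + 10^(81.9/10) + 10^(80.7/10)) = 10·log₁₀(316200000) = 85.00 dB SPL.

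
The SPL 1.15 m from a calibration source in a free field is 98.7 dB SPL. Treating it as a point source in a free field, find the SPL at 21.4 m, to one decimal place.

Inverse-square spreading gives ΔL = −20·log₁₀(d₂/d₁).
ΔL = −20·log₁₀(21.4/1.15) = -25.39 dB, so L₂ = 98.7 + (-25.39) = 73.3 dB SPL.

73.3 dB SPL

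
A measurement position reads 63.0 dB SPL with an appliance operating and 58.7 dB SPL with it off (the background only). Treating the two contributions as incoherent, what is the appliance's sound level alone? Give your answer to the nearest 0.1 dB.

61.0 dB SPL

Subtract intensities: L_src = 10·log₁₀(10^(L_total/10) − 10^(L_bg/10)).
L_src = 10·log₁₀(10^(63.0/10) − 10^(58.7/10)) = 10·log₁₀(1254000) = 61.0 dB SPL.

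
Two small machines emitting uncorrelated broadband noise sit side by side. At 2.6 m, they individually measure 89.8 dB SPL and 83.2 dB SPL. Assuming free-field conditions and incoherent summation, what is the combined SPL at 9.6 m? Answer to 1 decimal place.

79.3 dB SPL

Combined at 2.6 m: 10·log₁₀(10^(89.8/10)+10^(83.2/10)) = 90.66 dB SPL.
Then apply −20·log₁₀(9.6/2.6) = -11.35 dB → 79.3 dB SPL.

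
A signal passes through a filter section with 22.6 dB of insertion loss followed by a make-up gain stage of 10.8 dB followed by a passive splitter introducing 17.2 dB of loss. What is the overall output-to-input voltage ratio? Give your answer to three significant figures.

0.0355

Net gain = (−22.6) + 10.8 + (−17.2) = -29.0 dB.
Voltage ratio = 10^(-29.0/20) = 0.0355.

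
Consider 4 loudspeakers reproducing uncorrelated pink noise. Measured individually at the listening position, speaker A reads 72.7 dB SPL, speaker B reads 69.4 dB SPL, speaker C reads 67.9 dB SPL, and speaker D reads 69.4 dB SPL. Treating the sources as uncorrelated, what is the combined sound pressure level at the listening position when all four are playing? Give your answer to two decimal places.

Uncorrelated sources add in intensity (power), not in dB.
L_total = 10·log₁₀(10^(72.7/10) + 10^(69.4/10) + 10^(67.9/10) + 10^(69.4/10)) = 10·log₁₀(42210000) = 76.25 dB SPL.

76.25 dB SPL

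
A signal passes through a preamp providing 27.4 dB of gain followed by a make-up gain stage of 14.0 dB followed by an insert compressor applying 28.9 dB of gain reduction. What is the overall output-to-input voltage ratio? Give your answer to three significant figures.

4.22

Net gain = 27.4 + 14.0 + (−28.9) = 12.5 dB.
Voltage ratio = 10^(12.5/20) = 4.22.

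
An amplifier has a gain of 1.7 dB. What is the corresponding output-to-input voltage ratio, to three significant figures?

1.22

Voltage ratio = 10^(dB/20).
10^(1.7/20) = 10^(0.08500) = 1.22.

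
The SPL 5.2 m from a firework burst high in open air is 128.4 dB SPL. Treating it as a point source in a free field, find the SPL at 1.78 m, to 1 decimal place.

137.7 dB SPL

For a point source in a free field, ΔL = −20·log₁₀(d₂/d₁).
ΔL = −20·log₁₀(1.78/5.2) = 9.31 dB, so L₂ = 128.4 + (9.31) = 137.7 dB SPL.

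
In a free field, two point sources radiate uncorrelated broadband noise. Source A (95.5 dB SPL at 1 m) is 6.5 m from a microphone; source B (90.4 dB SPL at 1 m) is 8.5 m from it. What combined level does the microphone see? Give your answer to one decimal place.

80.0 dB SPL

At the listener: L_A = 95.5 − 20·log₁₀(6.5) = 79.24 dB; L_B = 90.4 − 20·log₁₀(8.5) = 71.81 dB.
Combined: 10·log₁₀(10^(79.24/10)+10^(71.81/10)) = 80.0 dB SPL.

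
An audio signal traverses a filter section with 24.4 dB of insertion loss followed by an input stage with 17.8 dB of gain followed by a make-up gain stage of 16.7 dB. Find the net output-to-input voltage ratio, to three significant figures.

Net gain = (−24.4) + 17.8 + 16.7 = 10.1 dB.
Voltage ratio = 10^(10.1/20) = 3.20.

3.20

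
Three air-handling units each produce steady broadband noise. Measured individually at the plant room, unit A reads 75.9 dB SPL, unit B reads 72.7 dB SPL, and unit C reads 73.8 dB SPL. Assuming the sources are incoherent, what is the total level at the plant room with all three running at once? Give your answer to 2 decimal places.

Uncorrelated sources add in intensity (power), not in dB.
L_total = 10·log₁₀(10^(75.9/10) + 10^(72.7/10) + 10^(73.8/10)) = 10·log₁₀(81510000) = 79.11 dB SPL.

79.11 dB SPL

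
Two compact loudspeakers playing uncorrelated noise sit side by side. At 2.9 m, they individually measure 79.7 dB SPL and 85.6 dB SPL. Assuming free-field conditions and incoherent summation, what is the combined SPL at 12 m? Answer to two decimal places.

74.26 dB SPL

Combined at 2.9 m: 10·log₁₀(10^(79.7/10)+10^(85.6/10)) = 86.593 dB SPL.
Then apply −20·log₁₀(12/2.9) = -12.336 dB → 74.26 dB SPL.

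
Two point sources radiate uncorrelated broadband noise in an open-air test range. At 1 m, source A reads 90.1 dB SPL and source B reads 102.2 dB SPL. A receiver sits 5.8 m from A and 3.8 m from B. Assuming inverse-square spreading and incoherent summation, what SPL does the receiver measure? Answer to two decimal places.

At the listener: L_A = 90.1 − 20·log₁₀(5.8) = 74.831 dB; L_B = 102.2 − 20·log₁₀(3.8) = 90.604 dB.
Combined: 10·log₁₀(10^(74.831/10)+10^(90.604/10)) = 90.72 dB SPL.

90.72 dB SPL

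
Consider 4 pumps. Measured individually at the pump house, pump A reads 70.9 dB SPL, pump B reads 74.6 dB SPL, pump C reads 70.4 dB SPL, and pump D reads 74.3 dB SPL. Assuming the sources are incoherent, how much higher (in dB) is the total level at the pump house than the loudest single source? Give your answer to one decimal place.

Uncorrelated sources add in intensity (power), not in dB.
L_total = 10·log₁₀(10^(70.9/10) + 10^(74.6/10) + 10^(70.4/10) + 10^(74.3/10)) = 78.98 dB SPL.
Excess over the loudest (74.6 dB): 78.98 − 74.6 = 4.4 dB.

4.4 dB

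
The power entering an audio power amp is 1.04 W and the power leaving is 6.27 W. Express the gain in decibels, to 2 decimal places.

7.80 dB

Power is a power quantity, so gain = 10·log₁₀(P_out/P_in).
10·log₁₀(6.27/1.04) = 10·log₁₀(6.029) = 7.80 dB.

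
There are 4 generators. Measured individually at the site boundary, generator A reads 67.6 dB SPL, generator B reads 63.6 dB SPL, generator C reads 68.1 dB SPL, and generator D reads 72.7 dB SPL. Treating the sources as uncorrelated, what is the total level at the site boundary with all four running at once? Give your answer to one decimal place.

75.2 dB SPL

Incoherent sources sum as intensities:
L_total = 10·log₁₀(10^(67.6/10) + 10^(63.6/10) + 10^(68.1/10) + 10^(72.7/10)) = 10·log₁₀(33120000) = 75.2 dB SPL.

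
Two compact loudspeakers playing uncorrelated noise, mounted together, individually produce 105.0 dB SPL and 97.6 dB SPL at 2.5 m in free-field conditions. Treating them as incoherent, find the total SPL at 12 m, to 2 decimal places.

Combined at 2.5 m: 10·log₁₀(10^(105.0/10)+10^(97.6/10)) = 105.726 dB SPL.
Then apply −20·log₁₀(12/2.5) = -13.625 dB → 92.10 dB SPL.

92.10 dB SPL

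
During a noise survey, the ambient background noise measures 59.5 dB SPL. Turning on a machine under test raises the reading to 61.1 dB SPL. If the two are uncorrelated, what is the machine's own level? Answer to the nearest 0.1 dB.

56.0 dB SPL

Remove the background by subtracting linear intensities:
L_src = 10·log₁₀(10^(61.1/10) − 10^(59.5/10)) = 10·log₁₀(397000) = 56.0 dB SPL.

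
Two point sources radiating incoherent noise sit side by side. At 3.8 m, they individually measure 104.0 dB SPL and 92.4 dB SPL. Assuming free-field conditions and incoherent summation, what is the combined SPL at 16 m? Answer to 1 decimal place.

Combined at 3.8 m: 10·log₁₀(10^(104.0/10)+10^(92.4/10)) = 104.29 dB SPL.
Then apply −20·log₁₀(16/3.8) = -12.49 dB → 91.8 dB SPL.

91.8 dB SPL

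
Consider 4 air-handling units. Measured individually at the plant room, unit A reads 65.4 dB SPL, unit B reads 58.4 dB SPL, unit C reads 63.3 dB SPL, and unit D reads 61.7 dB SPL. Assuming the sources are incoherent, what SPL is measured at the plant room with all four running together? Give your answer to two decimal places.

Uncorrelated sources add in intensity (power), not in dB.
L_total = 10·log₁₀(10^(65.4/10) + 10^(58.4/10) + 10^(63.3/10) + 10^(61.7/10)) = 10·log₁₀(7776000) = 68.91 dB SPL.

68.91 dB SPL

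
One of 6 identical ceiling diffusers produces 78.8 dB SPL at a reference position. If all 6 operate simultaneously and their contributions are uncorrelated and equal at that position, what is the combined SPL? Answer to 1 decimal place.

86.6 dB SPL

6 equal incoherent sources raise the level by 10·log₁₀(6) = 7.78 dB.
L_total = 78.8 + 7.78 = 86.6 dB SPL.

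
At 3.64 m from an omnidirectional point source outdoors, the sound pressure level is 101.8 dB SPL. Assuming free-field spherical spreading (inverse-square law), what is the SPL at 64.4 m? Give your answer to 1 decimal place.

For a point source in a free field, ΔL = −20·log₁₀(d₂/d₁).
ΔL = −20·log₁₀(64.4/3.64) = -24.96 dB, so L₂ = 101.8 + (-24.96) = 76.8 dB SPL.

76.8 dB SPL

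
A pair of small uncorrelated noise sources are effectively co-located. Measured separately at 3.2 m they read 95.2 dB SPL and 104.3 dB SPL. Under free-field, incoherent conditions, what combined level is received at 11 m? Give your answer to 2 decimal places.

94.08 dB SPL

Combined at 3.2 m: 10·log₁₀(10^(95.2/10)+10^(104.3/10)) = 104.804 dB SPL.
Then apply −20·log₁₀(11/3.2) = -10.725 dB → 94.08 dB SPL.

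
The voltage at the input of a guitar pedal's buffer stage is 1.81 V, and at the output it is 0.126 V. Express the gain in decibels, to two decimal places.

-23.15 dB

Voltage is an amplitude quantity, so gain = 20·log₁₀(V_out/V_in).
20·log₁₀(0.126/1.81) = 20·log₁₀(0.06961) = -23.15 dB.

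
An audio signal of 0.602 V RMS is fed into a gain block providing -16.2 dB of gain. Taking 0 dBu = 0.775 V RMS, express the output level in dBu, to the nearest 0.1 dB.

Input level: 20·log₁₀(0.602/0.775) = -2.19 dBu.
Output: -2.19 − 16.2 = -18.4 dBu.

-18.4 dBu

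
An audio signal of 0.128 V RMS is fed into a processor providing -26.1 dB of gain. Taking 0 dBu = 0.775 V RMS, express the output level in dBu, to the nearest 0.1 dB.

Input level: 20·log₁₀(0.128/0.775) = -15.64 dBu.
Output: -15.64 − 26.1 = -41.7 dBu.

-41.7 dBu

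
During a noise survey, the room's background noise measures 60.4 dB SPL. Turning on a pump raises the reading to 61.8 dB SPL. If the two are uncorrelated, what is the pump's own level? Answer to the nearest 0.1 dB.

56.2 dB SPL

Remove the background by subtracting linear intensities:
L_src = 10·log₁₀(10^(61.8/10) − 10^(60.4/10)) = 10·log₁₀(417100) = 56.2 dB SPL.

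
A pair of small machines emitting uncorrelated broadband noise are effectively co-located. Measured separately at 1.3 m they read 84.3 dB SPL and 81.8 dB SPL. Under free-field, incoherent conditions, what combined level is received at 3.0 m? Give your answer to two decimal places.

Combined at 1.3 m: 10·log₁₀(10^(84.3/10)+10^(81.8/10)) = 86.238 dB SPL.
Then apply −20·log₁₀(3.0/1.3) = -7.264 dB → 78.97 dB SPL.

78.97 dB SPL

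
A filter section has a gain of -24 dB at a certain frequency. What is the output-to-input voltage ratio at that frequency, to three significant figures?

Voltage ratio = 10^(dB/20).
10^(-24/20) = 10^(-1.200) = 0.0631.

0.0631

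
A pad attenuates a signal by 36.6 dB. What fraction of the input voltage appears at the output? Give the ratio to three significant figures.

0.0148

Voltage ratio = 10^(dB/20).
10^(-36.6/20) = 10^(-1.830) = 0.0148.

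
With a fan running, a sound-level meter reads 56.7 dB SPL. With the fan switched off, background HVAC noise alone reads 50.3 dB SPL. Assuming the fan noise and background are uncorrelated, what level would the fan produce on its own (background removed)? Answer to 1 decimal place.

Subtract intensities: L_src = 10·log₁₀(10^(L_total/10) − 10^(L_bg/10)).
L_src = 10·log₁₀(10^(56.7/10) − 10^(50.3/10)) = 10·log₁₀(360600) = 55.6 dB SPL.

55.6 dB SPL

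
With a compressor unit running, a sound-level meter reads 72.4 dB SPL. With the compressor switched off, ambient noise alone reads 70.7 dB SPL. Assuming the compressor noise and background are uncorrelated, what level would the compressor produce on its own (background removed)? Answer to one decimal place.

Background correction is a power subtraction:
L_src = 10·log₁₀(10^(72.4/10) − 10^(70.7/10)) = 10·log₁₀(5629000) = 67.5 dB SPL.

67.5 dB SPL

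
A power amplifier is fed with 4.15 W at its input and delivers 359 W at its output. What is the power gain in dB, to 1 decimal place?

Power is a power quantity, so gain = 10·log₁₀(P_out/P_in).
10·log₁₀(359/4.15) = 10·log₁₀(86.51) = 19.4 dB.

19.4 dB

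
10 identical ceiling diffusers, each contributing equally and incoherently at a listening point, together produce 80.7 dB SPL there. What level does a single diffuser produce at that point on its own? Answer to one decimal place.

10 equal incoherent sources add 10·log₁₀(10) = 10.00 dB over one source.
L_one = 80.7 − 10.00 = 70.7 dB SPL.

70.7 dB SPL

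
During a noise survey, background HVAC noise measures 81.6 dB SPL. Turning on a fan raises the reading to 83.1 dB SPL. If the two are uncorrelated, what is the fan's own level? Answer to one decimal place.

Subtract intensities: L_src = 10·log₁₀(10^(L_total/10) − 10^(L_bg/10)).
L_src = 10·log₁₀(10^(83.1/10) − 10^(81.6/10)) = 10·log₁₀(59630000) = 77.8 dB SPL.

77.8 dB SPL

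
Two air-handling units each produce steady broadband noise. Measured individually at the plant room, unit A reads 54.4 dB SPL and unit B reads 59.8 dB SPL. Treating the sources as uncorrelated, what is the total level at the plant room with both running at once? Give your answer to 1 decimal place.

60.9 dB SPL

Add the sources as powers (linear), then convert back to dB:
L_total = 10·log₁₀(10^(54.4/10) + 10^(59.8/10)) = 10·log₁₀(1230000) = 60.9 dB SPL.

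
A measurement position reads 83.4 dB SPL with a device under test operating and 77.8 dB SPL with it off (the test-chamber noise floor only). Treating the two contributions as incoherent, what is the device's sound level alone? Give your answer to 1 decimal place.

82.0 dB SPL

Subtract intensities: L_src = 10·log₁₀(10^(L_total/10) − 10^(L_bg/10)).
L_src = 10·log₁₀(10^(83.4/10) − 10^(77.8/10)) = 10·log₁₀(158500000) = 82.0 dB SPL.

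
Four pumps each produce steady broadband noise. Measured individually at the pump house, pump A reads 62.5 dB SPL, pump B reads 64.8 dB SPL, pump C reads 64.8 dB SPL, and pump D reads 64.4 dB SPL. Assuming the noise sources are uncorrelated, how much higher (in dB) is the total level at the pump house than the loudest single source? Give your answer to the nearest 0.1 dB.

Uncorrelated sources add in intensity (power), not in dB.
L_total = 10·log₁₀(10^(62.5/10) + 10^(64.8/10) + 10^(64.8/10) + 10^(64.4/10)) = 70.24 dB SPL.
Excess over the loudest (64.8 dB): 70.24 − 64.8 = 5.4 dB.

5.4 dB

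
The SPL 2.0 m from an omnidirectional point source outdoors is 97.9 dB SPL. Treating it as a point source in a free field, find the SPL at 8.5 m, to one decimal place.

Inverse-square spreading gives ΔL = −20·log₁₀(d₂/d₁).
ΔL = −20·log₁₀(8.5/2.0) = -12.57 dB, so L₂ = 97.9 + (-12.57) = 85.3 dB SPL.

85.3 dB SPL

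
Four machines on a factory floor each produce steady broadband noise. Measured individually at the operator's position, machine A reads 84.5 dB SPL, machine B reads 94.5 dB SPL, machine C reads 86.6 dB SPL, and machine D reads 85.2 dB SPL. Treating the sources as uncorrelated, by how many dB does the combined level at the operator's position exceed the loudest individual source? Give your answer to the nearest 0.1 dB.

Incoherent sources sum as intensities:
L_total = 10·log₁₀(10^(84.5/10) + 10^(94.5/10) + 10^(86.6/10) + 10^(85.2/10)) = 95.90 dB SPL.
Excess over the loudest (94.5 dB): 95.90 − 94.5 = 1.4 dB.

1.4 dB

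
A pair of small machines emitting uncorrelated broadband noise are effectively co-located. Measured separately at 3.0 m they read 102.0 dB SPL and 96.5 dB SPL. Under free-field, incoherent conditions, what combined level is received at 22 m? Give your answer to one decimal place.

Combined at 3.0 m: 10·log₁₀(10^(102.0/10)+10^(96.5/10)) = 103.08 dB SPL.
Then apply −20·log₁₀(22/3.0) = -17.31 dB → 85.8 dB SPL.

85.8 dB SPL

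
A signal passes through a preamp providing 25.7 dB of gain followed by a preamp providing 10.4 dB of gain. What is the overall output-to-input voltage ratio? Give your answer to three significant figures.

Net gain = 25.7 + 10.4 = 36.1 dB.
Voltage ratio = 10^(36.1/20) = 63.8.

63.8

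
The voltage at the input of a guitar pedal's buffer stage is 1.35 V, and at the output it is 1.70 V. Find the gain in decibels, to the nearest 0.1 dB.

2.0 dB

Voltage is an amplitude quantity, so gain = 20·log₁₀(V_out/V_in).
20·log₁₀(1.70/1.35) = 20·log₁₀(1.259) = 2.0 dB.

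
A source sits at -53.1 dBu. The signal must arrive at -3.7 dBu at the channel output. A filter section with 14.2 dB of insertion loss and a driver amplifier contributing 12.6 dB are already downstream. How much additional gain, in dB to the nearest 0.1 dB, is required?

The required make-up gain is the shortfall in the dB sum.
G = -3.7 − (-53.1) + 14.2 − 12.6 = 51.0 dB.

51.0 dB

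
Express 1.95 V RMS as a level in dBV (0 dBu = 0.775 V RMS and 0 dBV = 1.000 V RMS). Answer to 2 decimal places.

dBV = 20·log₁₀(V / 1.000 V).
20·log₁₀(1.95/1.000) = +5.80 dBV.

+5.80 dBV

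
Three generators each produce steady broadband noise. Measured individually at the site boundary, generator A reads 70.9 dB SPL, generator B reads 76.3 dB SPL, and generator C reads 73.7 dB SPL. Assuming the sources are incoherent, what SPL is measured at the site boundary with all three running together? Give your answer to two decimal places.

Uncorrelated sources add in intensity (power), not in dB.
L_total = 10·log₁₀(10^(70.9/10) + 10^(76.3/10) + 10^(73.7/10)) = 10·log₁₀(78400000) = 78.94 dB SPL.

78.94 dB SPL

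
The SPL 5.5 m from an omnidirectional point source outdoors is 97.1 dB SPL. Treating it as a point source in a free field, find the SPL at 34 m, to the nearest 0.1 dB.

For a point source in a free field, ΔL = −20·log₁₀(d₂/d₁).
ΔL = −20·log₁₀(34/5.5) = -15.82 dB, so L₂ = 97.1 + (-15.82) = 81.3 dB SPL.

81.3 dB SPL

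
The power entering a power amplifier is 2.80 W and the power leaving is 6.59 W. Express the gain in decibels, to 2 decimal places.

Power ratio → dB uses the 10·log₁₀ form:
10·log₁₀(6.59/2.80) = 10·log₁₀(2.354) = 3.72 dB.

3.72 dB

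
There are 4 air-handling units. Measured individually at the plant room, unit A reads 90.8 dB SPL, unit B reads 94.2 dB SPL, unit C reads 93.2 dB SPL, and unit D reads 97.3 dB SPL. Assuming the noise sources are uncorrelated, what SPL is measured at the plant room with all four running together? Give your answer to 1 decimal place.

Uncorrelated sources add in intensity (power), not in dB.
L_total = 10·log₁₀(10^(90.8/10) + 10^(94.2/10) + 10^(93.2/10) + 10^(97.3/10)) = 10·log₁₀(11292000000) = 100.5 dB SPL.

100.5 dB SPL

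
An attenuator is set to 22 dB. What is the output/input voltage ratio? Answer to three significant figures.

0.0794

Voltage ratio = 10^(dB/20).
10^(-22/20) = 10^(-1.100) = 0.0794.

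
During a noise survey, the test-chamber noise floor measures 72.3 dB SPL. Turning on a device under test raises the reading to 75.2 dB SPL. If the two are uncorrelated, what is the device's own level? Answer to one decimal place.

72.1 dB SPL

Background correction is a power subtraction:
L_src = 10·log₁₀(10^(75.2/10) − 10^(72.3/10)) = 10·log₁₀(16130000) = 72.1 dB SPL.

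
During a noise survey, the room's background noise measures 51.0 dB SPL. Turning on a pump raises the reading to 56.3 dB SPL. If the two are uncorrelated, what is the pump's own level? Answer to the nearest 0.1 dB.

54.8 dB SPL

Subtract intensities: L_src = 10·log₁₀(10^(L_total/10) − 10^(L_bg/10)).
L_src = 10·log₁₀(10^(56.3/10) − 10^(51.0/10)) = 10·log₁₀(300700) = 54.8 dB SPL.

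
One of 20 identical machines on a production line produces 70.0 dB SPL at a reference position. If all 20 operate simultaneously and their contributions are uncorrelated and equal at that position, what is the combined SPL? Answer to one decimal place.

83.0 dB SPL

20 equal incoherent sources raise the level by 10·log₁₀(20) = 13.01 dB.
L_total = 70.0 + 13.01 = 83.0 dB SPL.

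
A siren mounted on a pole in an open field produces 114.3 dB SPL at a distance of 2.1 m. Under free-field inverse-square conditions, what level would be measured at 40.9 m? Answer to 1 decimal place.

Inverse-square spreading gives ΔL = −20·log₁₀(d₂/d₁).
ΔL = −20·log₁₀(40.9/2.1) = -25.79 dB, so L₂ = 114.3 + (-25.79) = 88.5 dB SPL.

88.5 dB SPL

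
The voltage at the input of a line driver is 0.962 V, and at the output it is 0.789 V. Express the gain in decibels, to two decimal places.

For a voltage ratio, dB = 20·log₁₀(V₂/V₁).
20·log₁₀(0.789/0.962) = 20·log₁₀(0.8202) = -1.72 dB.

-1.72 dB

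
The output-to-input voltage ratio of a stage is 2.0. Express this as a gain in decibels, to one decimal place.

Voltage is an amplitude quantity, so gain = 20·log₁₀(V_out/V_in).
20·log₁₀(2.0) = 6.0 dB.

6.0 dB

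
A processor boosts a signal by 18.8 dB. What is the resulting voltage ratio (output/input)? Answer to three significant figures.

8.71

Voltage ratio = 10^(dB/20).
10^(18.8/20) = 10^(0.9400) = 8.71.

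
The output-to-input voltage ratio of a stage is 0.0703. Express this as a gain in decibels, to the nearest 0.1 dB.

-23.1 dB

Voltage is an amplitude quantity, so gain = 20·log₁₀(V_out/V_in).
20·log₁₀(0.0703) = -23.1 dB.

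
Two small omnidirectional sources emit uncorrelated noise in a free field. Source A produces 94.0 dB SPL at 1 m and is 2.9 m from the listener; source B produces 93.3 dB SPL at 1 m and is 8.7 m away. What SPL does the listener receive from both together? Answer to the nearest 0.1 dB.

At the listener: L_A = 94.0 − 20·log₁₀(2.9) = 84.75 dB; L_B = 93.3 − 20·log₁₀(8.7) = 74.51 dB.
Combined: 10·log₁₀(10^(84.75/10)+10^(74.51/10)) = 85.1 dB SPL.

85.1 dB SPL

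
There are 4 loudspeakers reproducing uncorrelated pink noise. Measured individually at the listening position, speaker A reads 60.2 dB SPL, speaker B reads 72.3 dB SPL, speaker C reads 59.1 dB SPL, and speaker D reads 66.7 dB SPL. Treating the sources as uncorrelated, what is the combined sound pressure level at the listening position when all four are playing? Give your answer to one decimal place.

73.7 dB SPL

Add the sources as powers (linear), then convert back to dB:
L_total = 10·log₁₀(10^(60.2/10) + 10^(72.3/10) + 10^(59.1/10) + 10^(66.7/10)) = 10·log₁₀(23520000) = 73.7 dB SPL.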